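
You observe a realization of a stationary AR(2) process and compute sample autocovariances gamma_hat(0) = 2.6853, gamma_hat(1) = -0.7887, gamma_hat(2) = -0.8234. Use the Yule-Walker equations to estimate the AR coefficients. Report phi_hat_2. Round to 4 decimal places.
\hat\phi_{2} = -0.4300

The Yule-Walker equations for an AR(p) process read, in matrix form,
  Gamma_p phi = r_p,   with   (Gamma_p)_{ij} = gamma(|i - j|),
                       (r_p)_i = gamma(i),   i,j = 1..p.
Substitute the sample gammas (Toeplitz matrix and right-hand side of size 2):
  Gamma_p = [[2.6853, -0.7887], [-0.7887, 2.6853]]
  r_p     = [-0.7887, -0.8234]
Written out:
  2.6853 phi_1 - 0.7887 phi_2 = -0.7887
  -0.7887 phi_1 + 2.6853 phi_2 = -0.8234
Solve by Cramer's rule:
  det = gamma(0)^2 - gamma(1)^2 = (2.6853)^2 - (-0.7887)^2 = 7.21083609 - 0.62204769 = 6.5887884
  phi_hat_1 = [gamma(1) gamma(0) - gamma(1) gamma(2)] / det = [(-0.7887)(2.6853) - (-0.7887)(-0.8234)] / 6.5887884 = -2.76731169 / 6.5887884 = -0.42
  phi_hat_2 = [gamma(0) gamma(2) - gamma(1)^2] / det = [(2.6853)(-0.8234) - (-0.7887)^2] / 6.5887884 = -2.83312371 / 6.5887884 = -0.43
So phi_hat = [-0.4200, -0.4300].
Therefore phi_hat_2 = -0.4300.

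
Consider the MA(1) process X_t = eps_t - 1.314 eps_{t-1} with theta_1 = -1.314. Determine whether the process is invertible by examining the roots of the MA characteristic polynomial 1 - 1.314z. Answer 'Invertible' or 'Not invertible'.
\text{Not invertible}

The MA(q) characteristic polynomial is P(z) = 1 - 1.314z.
Invertibility requires all roots to lie outside the unit circle, i.e. |z| > 1 for every root.
This is linear in z: 1 + (-1.314) z = 0  =>  z = -1/(-1.314) = 0.761035,  |z| = 0.761035.
Moduli of all roots: 0.7610.
All moduli strictly greater than 1? No.
Verdict: Not invertible.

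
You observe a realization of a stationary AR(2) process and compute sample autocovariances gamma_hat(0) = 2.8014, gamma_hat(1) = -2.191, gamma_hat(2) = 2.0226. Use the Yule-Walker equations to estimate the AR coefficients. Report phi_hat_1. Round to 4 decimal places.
\hat\phi_{1} = -0.5599

The Yule-Walker equations for an AR(p) process read, in matrix form,
  Gamma_p phi = r_p,   with   (Gamma_p)_{ij} = gamma(|i - j|),
                       (r_p)_i = gamma(i),   i,j = 1..p.
Substitute the sample gammas (Toeplitz matrix and right-hand side of size 2):
  Gamma_p = [[2.8014, -2.191], [-2.191, 2.8014]]
  r_p     = [-2.191, 2.0226]
Written out:
  2.8014 phi_1 - 2.191 phi_2 = -2.191
  -2.191 phi_1 + 2.8014 phi_2 = 2.0226
Solve by Cramer's rule:
  det = gamma(0)^2 - gamma(1)^2 = (2.8014)^2 - (-2.191)^2 = 7.84784196 - 4.800481 = 3.04736096
  phi_hat_1 = [gamma(1) gamma(0) - gamma(1) gamma(2)] / det = [(-2.191)(2.8014) - (-2.191)(2.0226)] / 3.04736096 = -1.7063508 / 3.04736096 = -0.5599
  phi_hat_2 = [gamma(0) gamma(2) - gamma(1)^2] / det = [(2.8014)(2.0226) - (-2.191)^2] / 3.04736096 = 0.86563064 / 3.04736096 = 0.2841
So phi_hat = [-0.5599, 0.2841].
Therefore phi_hat_1 = -0.5599.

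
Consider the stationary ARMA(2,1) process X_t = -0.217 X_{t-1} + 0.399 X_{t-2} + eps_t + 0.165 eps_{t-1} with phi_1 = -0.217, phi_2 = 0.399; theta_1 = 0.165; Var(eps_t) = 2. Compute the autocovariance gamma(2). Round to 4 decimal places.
\gamma(2) = 1.0665

Multiply the model equation by X_{t-k} and take expectations. With theta_0 = psi_0 = 1 and psi_j the MA(infinity) weights, this gives
  gamma(k) - sum_i phi_i gamma(k-i) = c_k,
  c_k = sigma^2 * sum_{j=k..q} theta_j psi_{j-k}   (c_k = 0 for k > q),
using gamma(-m) = gamma(m).
psi-weights needed (psi_j = theta_j + sum_i phi_i psi_{j-i}):
  psi_1 = theta_1 + phi_1 = 0.165 + (-0.217) = -0.052
Right-hand sides:
  c_0 = sigma^2 (1 + theta_1 psi_1) = 2 * (1 + (0.165)(-0.052)) = 2 * 0.99142 = 1.98284
  c_1 = sigma^2 theta_1 = 2 * (0.165) = 0.33
  c_2 = 0
Equations for k = 0, 1, 2 (AR order 2, c_2 = 0):
  (E0) gamma(0) = phi_1 gamma(1) + phi_2 gamma(2) + c_0
  (E1) gamma(1) = phi_1 gamma(0) + phi_2 gamma(1) + c_1
  (E2) gamma(2) = phi_1 gamma(1) + phi_2 gamma(0)
From (E1): gamma(1) = A gamma(0) + B with
  A = phi_1 / (1 - phi_2) = -0.217 / 0.601 = -0.361065,   B = c_1 / (1 - phi_2) = 0.33 / 0.601 = 0.549085.
Insert (E2) into (E0): gamma(0) (1 - phi_2^2) = phi_1 (1 + phi_2) gamma(1) + c_0.
  phi_1 (1 + phi_2) = (-0.217)(1.399) = -0.303583,   1 - phi_2^2 = 0.840799.
Replace gamma(1) by A gamma(0) + B and collect gamma(0):
  gamma(0) [0.840799 - (-0.303583)(-0.361065)] = (-0.303583)(0.549085) + 1.98284
  gamma(0) * 0.731186 = 1.816147
  gamma(0) = 1.816147 / 0.731186 = 2.483838.
  gamma(1) = A gamma(0) + B = (-0.361065)(2.483838) + (0.549085) = -0.347742.
  gamma(2) = phi_1 gamma(1) + phi_2 gamma(0) = (-0.217)(-0.347742) + (0.399)(2.483838) = 1.066511.
Therefore gamma(2) = 1.0665 (to 4 decimal places).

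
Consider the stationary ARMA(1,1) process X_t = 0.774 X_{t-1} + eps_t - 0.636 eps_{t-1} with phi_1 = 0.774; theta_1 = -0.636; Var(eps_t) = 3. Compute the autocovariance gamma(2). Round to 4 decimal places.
\gamma(2) = 0.4058

Multiply the model equation by X_{t-k} and take expectations. With theta_0 = psi_0 = 1 and psi_j the MA(infinity) weights, this gives
  gamma(k) - sum_i phi_i gamma(k-i) = c_k,
  c_k = sigma^2 * sum_{j=k..q} theta_j psi_{j-k}   (c_k = 0 for k > q),
using gamma(-m) = gamma(m).
psi-weights needed (psi_j = theta_j + sum_i phi_i psi_{j-i}):
  psi_1 = theta_1 + phi_1 = -0.636 + (0.774) = 0.138
Right-hand sides:
  c_0 = sigma^2 (1 + theta_1 psi_1) = 3 * (1 + (-0.636)(0.138)) = 3 * 0.912232 = 2.736696
  c_1 = sigma^2 theta_1 = 3 * (-0.636) = -1.908
  c_2 = 0
Equations for k = 0 and k = 1 (AR order 1):
  gamma(0) = phi_1 gamma(1) + c_0
  gamma(1) = phi_1 gamma(0) + c_1
Substituting the second into the first: gamma(0) (1 - phi_1^2) = c_0 + phi_1 c_1, so
  gamma(0) = (c_0 + phi_1 c_1) / (1 - phi_1^2) = (2.736696 + (0.774)(-1.908)) / (1 - (0.774)^2) = 1.259904 / 0.400924 = 3.142501.
  gamma(1) = phi_1 gamma(0) + c_1 = (0.774)(3.142501) + (-1.908) = 0.524296.
For k = 2 (> q): gamma(2) = phi_1 gamma(1) = (0.774)(0.524296) = 0.405805.
Therefore gamma(2) = 0.4058 (to 4 decimal places).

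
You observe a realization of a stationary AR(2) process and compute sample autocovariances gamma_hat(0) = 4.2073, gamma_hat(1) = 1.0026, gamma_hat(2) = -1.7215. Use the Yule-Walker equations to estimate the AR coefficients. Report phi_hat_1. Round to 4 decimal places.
\hat\phi_{1} = 0.3560

The Yule-Walker equations for an AR(p) process read, in matrix form,
  Gamma_p phi = r_p,   with   (Gamma_p)_{ij} = gamma(|i - j|),
                       (r_p)_i = gamma(i),   i,j = 1..p.
Substitute the sample gammas (Toeplitz matrix and right-hand side of size 2):
  Gamma_p = [[4.2073, 1.0026], [1.0026, 4.2073]]
  r_p     = [1.0026, -1.7215]
Written out:
  4.2073 phi_1 + 1.0026 phi_2 = 1.0026
  1.0026 phi_1 + 4.2073 phi_2 = -1.7215
Solve by Cramer's rule:
  det = gamma(0)^2 - gamma(1)^2 = (4.2073)^2 - (1.0026)^2 = 17.70137329 - 1.00520676 = 16.69616653
  phi_hat_1 = [gamma(1) gamma(0) - gamma(1) gamma(2)] / det = [(1.0026)(4.2073) - (1.0026)(-1.7215)] / 16.69616653 = 5.94421488 / 16.69616653 = 0.356
  phi_hat_2 = [gamma(0) gamma(2) - gamma(1)^2] / det = [(4.2073)(-1.7215) - (1.0026)^2] / 16.69616653 = -8.24807371 / 16.69616653 = -0.494
So phi_hat = [0.3560, -0.4940].
Therefore phi_hat_1 = 0.3560.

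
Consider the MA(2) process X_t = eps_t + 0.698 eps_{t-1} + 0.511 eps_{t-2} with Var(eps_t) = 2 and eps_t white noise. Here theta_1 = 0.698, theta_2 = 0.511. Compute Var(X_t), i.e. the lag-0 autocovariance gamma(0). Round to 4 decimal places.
\gamma(0) = 3.4967

For an MA(q) process X_t = eps_t + sum_i theta_i eps_{t-i} with
Var(eps_t) = sigma^2, the variance is
  gamma(0) = sigma^2 * (1 + sum_i theta_i^2).
  sum_i theta_i^2 = (0.698)^2 + (0.511)^2 = 0.487204 + 0.261121 = 0.748325.
  gamma(0) = 2 * (1 + 0.748325) = 2 * 1.748325 = 3.49665, which rounds to 3.4967.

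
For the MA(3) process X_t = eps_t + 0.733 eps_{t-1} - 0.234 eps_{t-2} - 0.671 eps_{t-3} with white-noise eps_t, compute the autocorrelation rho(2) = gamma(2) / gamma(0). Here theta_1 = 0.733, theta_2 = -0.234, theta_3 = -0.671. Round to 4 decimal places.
\rho(2) = -0.3554

For an MA(q) process with theta_0 = 1, the autocovariance is
  gamma(k) = sigma^2 * sum_{i=0..q-k} theta_i * theta_{i+k},
and rho(k) = gamma(k) / gamma(0). Sigma^2 cancels.
  numerator   = (1)*(-0.234) + (0.733)*(-0.671) = -0.725843.
  denominator = (1)^2 + (0.733)^2 + (-0.234)^2 + (-0.671)^2 = 2.042286.
  rho(2) = -0.725843 / 2.042286 = -0.3554.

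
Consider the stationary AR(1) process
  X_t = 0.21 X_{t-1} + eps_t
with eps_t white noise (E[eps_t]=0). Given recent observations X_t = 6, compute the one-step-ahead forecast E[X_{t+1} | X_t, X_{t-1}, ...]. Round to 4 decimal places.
E[X_{t+1} \mid \mathcal F_t] = 1.2600

For an AR(p) model X_t = c + sum_i phi_i X_{t-i} + eps_t, the
one-step-ahead conditional mean is
  E[X_{t+1} | X_t, ...] = c + sum_i phi_i X_{t+1-i}.
Substitute known values:
  E[X_{t+1} | ...] = (0.21) * (6)
                   = 1.2600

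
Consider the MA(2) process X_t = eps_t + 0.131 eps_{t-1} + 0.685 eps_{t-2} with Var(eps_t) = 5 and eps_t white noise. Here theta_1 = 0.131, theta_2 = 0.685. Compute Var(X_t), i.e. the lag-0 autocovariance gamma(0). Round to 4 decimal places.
\gamma(0) = 7.4319

For an MA(q) process X_t = eps_t + sum_i theta_i eps_{t-i} with
Var(eps_t) = sigma^2, the variance is
  gamma(0) = sigma^2 * (1 + sum_i theta_i^2).
  sum_i theta_i^2 = (0.131)^2 + (0.685)^2 = 0.017161 + 0.469225 = 0.486386.
  gamma(0) = 5 * (1 + 0.486386) = 5 * 1.486386 = 7.43193, which rounds to 7.4319.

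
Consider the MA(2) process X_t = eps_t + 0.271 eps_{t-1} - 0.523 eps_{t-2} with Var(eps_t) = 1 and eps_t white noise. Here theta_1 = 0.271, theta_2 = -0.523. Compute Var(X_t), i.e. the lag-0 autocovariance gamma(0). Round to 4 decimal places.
\gamma(0) = 1.3470

For an MA(q) process X_t = eps_t + sum_i theta_i eps_{t-i} with
Var(eps_t) = sigma^2, the variance is
  gamma(0) = sigma^2 * (1 + sum_i theta_i^2).
  sum_i theta_i^2 = (0.271)^2 + (-0.523)^2 = 0.073441 + 0.273529 = 0.34697.
  gamma(0) = 1 * (1 + 0.34697) = 1 * 1.34697 = 1.34697, which rounds to 1.3470.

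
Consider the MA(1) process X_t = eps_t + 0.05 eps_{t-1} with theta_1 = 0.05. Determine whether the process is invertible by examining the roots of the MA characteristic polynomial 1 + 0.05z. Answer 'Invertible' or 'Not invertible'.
\text{Invertible}

The MA(q) characteristic polynomial is P(z) = 1 + 0.05z.
Invertibility requires all roots to lie outside the unit circle, i.e. |z| > 1 for every root.
This is linear in z: 1 + (0.05) z = 0  =>  z = -1/(0.05) = -20,  |z| = 20.
Moduli of all roots: 20.0000.
All moduli strictly greater than 1? Yes.
Verdict: Invertible.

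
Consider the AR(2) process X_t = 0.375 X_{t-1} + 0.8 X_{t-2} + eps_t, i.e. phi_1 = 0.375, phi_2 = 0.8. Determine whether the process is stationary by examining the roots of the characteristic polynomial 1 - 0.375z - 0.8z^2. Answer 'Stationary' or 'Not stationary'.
\text{Not stationary}

The AR(p) characteristic polynomial is P(z) = 1 - 0.375z - 0.8z^2.
Stationarity requires all roots to lie outside the unit circle, i.e. |z| > 1 for every root.
Set 1 + (-0.375) z + (-0.8) z^2 = 0, i.e. a z^2 + b z + c = 0 with a = -0.8, b = -0.375, c = 1.
Discriminant D = b^2 - 4ac = (-0.375)^2 - 4*(-0.8)*1 = 0.140625 - (-3.2) = 3.340625.
D >= 0, so the roots are real: z = (-b +/- sqrt(D)) / (2a) = (0.375 +/- 1.827738) / (-1.6).
  z_1 = (0.375 + 1.827738) / (-1.6) = -1.3767,   |z_1| = 1.3767.
  z_2 = (0.375 - 1.827738) / (-1.6) = 0.908,   |z_2| = 0.908.
Moduli of all roots: 1.3767, 0.9080.
All moduli strictly greater than 1? No.
Verdict: Not stationary.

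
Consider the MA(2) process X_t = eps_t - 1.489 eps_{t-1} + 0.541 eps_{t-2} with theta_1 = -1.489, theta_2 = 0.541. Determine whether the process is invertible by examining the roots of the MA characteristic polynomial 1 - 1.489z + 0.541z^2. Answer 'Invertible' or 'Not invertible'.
\text{Invertible}

The MA(q) characteristic polynomial is P(z) = 1 - 1.489z + 0.541z^2.
Invertibility requires all roots to lie outside the unit circle, i.e. |z| > 1 for every root.
Set 1 + (-1.489) z + (0.541) z^2 = 0, i.e. a z^2 + b z + c = 0 with a = 0.541, b = -1.489, c = 1.
Discriminant D = b^2 - 4ac = (-1.489)^2 - 4*(0.541)*1 = 2.217121 - (2.164) = 0.053121.
D >= 0, so the roots are real: z = (-b +/- sqrt(D)) / (2a) = (1.489 +/- 0.23048) / (1.082).
  z_1 = (1.489 + 0.23048) / (1.082) = 1.5892,   |z_1| = 1.5892.
  z_2 = (1.489 - 0.23048) / (1.082) = 1.1631,   |z_2| = 1.1631.
Moduli of all roots: 1.5892, 1.1631.
All moduli strictly greater than 1? Yes.
Verdict: Invertible.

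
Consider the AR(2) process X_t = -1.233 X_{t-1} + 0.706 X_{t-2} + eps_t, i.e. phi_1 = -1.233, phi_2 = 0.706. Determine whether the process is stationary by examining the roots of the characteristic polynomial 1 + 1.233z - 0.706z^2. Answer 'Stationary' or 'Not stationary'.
\text{Not stationary}

The AR(p) characteristic polynomial is P(z) = 1 + 1.233z - 0.706z^2.
Stationarity requires all roots to lie outside the unit circle, i.e. |z| > 1 for every root.
Set 1 + (1.233) z + (-0.706) z^2 = 0, i.e. a z^2 + b z + c = 0 with a = -0.706, b = 1.233, c = 1.
Discriminant D = b^2 - 4ac = (1.233)^2 - 4*(-0.706)*1 = 1.520289 - (-2.824) = 4.344289.
D >= 0, so the roots are real: z = (-b +/- sqrt(D)) / (2a) = (-1.233 +/- 2.084296) / (-1.412).
  z_1 = (-1.233 + 2.084296) / (-1.412) = -0.6029,   |z_1| = 0.6029.
  z_2 = (-1.233 - 2.084296) / (-1.412) = 2.3494,   |z_2| = 2.3494.
Moduli of all roots: 0.6029, 2.3494.
All moduli strictly greater than 1? No.
Verdict: Not stationary.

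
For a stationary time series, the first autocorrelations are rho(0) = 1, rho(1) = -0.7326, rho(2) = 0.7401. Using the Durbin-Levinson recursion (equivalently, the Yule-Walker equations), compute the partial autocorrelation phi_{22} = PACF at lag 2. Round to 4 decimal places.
\phi_{22} = 0.4390

The PACF at lag k is phi_{kk}, the last component of the solution
to the Yule-Walker system G_k phi = r_k where
  (G_k)_{ij} = rho(|i - j|), (r_k)_i = rho(i), i,j = 1..k.
Equivalently, Durbin-Levinson gives phi_{kk} iteratively:
  phi_{11} = rho(1)
  phi_{kk} = [rho(k) - sum_{j=1..k-1} phi_{k-1,j} rho(k-j)]
            / [1 - sum_{j=1..k-1} phi_{k-1,j} rho(j)],
  phi_{k,j} = phi_{k-1,j} - phi_{kk} phi_{k-1,k-j},  j = 1..k-1.
Step k = 1:
  phi_11 = rho(1) = -0.7326.
Step k = 2:
  phi_22 = [rho(2) - phi_11 rho(1)] / [1 - phi_11 rho(1)] = [0.7401 - (-0.7326)(-0.7326)] / [1 - (-0.7326)(-0.7326)]
         = 0.20339724 / 0.46329724 = 0.439.
Therefore phi_{22} = 0.4390.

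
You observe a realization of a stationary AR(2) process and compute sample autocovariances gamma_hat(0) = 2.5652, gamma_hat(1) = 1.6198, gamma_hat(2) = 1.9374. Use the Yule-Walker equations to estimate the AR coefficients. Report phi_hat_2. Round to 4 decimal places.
\hat\phi_{2} = 0.5930

The Yule-Walker equations for an AR(p) process read, in matrix form,
  Gamma_p phi = r_p,   with   (Gamma_p)_{ij} = gamma(|i - j|),
                       (r_p)_i = gamma(i),   i,j = 1..p.
Substitute the sample gammas (Toeplitz matrix and right-hand side of size 2):
  Gamma_p = [[2.5652, 1.6198], [1.6198, 2.5652]]
  r_p     = [1.6198, 1.9374]
Written out:
  2.5652 phi_1 + 1.6198 phi_2 = 1.6198
  1.6198 phi_1 + 2.5652 phi_2 = 1.9374
Solve by Cramer's rule:
  det = gamma(0)^2 - gamma(1)^2 = (2.5652)^2 - (1.6198)^2 = 6.58025104 - 2.62375204 = 3.956499
  phi_hat_1 = [gamma(1) gamma(0) - gamma(1) gamma(2)] / det = [(1.6198)(2.5652) - (1.6198)(1.9374)] / 3.956499 = 1.01691044 / 3.956499 = 0.257
  phi_hat_2 = [gamma(0) gamma(2) - gamma(1)^2] / det = [(2.5652)(1.9374) - (1.6198)^2] / 3.956499 = 2.34606644 / 3.956499 = 0.593
So phi_hat = [0.2570, 0.5930].
Therefore phi_hat_2 = 0.5930.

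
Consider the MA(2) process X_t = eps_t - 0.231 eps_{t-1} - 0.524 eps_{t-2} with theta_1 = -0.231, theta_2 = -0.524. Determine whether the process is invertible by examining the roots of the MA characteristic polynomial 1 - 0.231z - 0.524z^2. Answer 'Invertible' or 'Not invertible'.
\text{Invertible}

The MA(q) characteristic polynomial is P(z) = 1 - 0.231z - 0.524z^2.
Invertibility requires all roots to lie outside the unit circle, i.e. |z| > 1 for every root.
Set 1 + (-0.231) z + (-0.524) z^2 = 0, i.e. a z^2 + b z + c = 0 with a = -0.524, b = -0.231, c = 1.
Discriminant D = b^2 - 4ac = (-0.231)^2 - 4*(-0.524)*1 = 0.053361 - (-2.096) = 2.149361.
D >= 0, so the roots are real: z = (-b +/- sqrt(D)) / (2a) = (0.231 +/- 1.46607) / (-1.048).
  z_1 = (0.231 + 1.46607) / (-1.048) = -1.6193,   |z_1| = 1.6193.
  z_2 = (0.231 - 1.46607) / (-1.048) = 1.1785,   |z_2| = 1.1785.
Moduli of all roots: 1.6193, 1.1785.
All moduli strictly greater than 1? Yes.
Verdict: Invertible.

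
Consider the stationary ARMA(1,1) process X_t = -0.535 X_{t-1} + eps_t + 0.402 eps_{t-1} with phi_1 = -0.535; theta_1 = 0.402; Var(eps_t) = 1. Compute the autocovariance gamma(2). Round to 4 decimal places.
\gamma(2) = 0.0782

Multiply the model equation by X_{t-k} and take expectations. With theta_0 = psi_0 = 1 and psi_j the MA(infinity) weights, this gives
  gamma(k) - sum_i phi_i gamma(k-i) = c_k,
  c_k = sigma^2 * sum_{j=k..q} theta_j psi_{j-k}   (c_k = 0 for k > q),
using gamma(-m) = gamma(m).
psi-weights needed (psi_j = theta_j + sum_i phi_i psi_{j-i}):
  psi_1 = theta_1 + phi_1 = 0.402 + (-0.535) = -0.133
Right-hand sides:
  c_0 = sigma^2 (1 + theta_1 psi_1) = 1 * (1 + (0.402)(-0.133)) = 1 * 0.946534 = 0.946534
  c_1 = sigma^2 theta_1 = 1 * (0.402) = 0.402
  c_2 = 0
Equations for k = 0 and k = 1 (AR order 1):
  gamma(0) = phi_1 gamma(1) + c_0
  gamma(1) = phi_1 gamma(0) + c_1
Substituting the second into the first: gamma(0) (1 - phi_1^2) = c_0 + phi_1 c_1, so
  gamma(0) = (c_0 + phi_1 c_1) / (1 - phi_1^2) = (0.946534 + (-0.535)(0.402)) / (1 - (-0.535)^2) = 0.731464 / 0.713775 = 1.024782.
  gamma(1) = phi_1 gamma(0) + c_1 = (-0.535)(1.024782) + (0.402) = -0.146259.
For k = 2 (> q): gamma(2) = phi_1 gamma(1) = (-0.535)(-0.146259) = 0.078248.
Therefore gamma(2) = 0.0782 (to 4 decimal places).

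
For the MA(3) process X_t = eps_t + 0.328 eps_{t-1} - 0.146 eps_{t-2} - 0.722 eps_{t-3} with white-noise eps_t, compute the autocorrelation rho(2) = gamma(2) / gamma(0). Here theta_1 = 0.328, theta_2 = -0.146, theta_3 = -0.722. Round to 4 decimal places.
\rho(2) = -0.2320

For an MA(q) process with theta_0 = 1, the autocovariance is
  gamma(k) = sigma^2 * sum_{i=0..q-k} theta_i * theta_{i+k},
and rho(k) = gamma(k) / gamma(0). Sigma^2 cancels.
  numerator   = (1)*(-0.146) + (0.328)*(-0.722) = -0.382816.
  denominator = (1)^2 + (0.328)^2 + (-0.146)^2 + (-0.722)^2 = 1.650184.
  rho(2) = -0.382816 / 1.650184 = -0.2320.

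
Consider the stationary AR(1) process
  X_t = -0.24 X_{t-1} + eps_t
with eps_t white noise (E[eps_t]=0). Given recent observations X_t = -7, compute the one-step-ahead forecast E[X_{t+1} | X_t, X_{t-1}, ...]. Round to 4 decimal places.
E[X_{t+1} \mid \mathcal F_t] = 1.6800

For an AR(p) model X_t = c + sum_i phi_i X_{t-i} + eps_t, the
one-step-ahead conditional mean is
  E[X_{t+1} | X_t, ...] = c + sum_i phi_i X_{t+1-i}.
Substitute known values:
  E[X_{t+1} | ...] = (-0.24) * (-7)
                   = 1.6800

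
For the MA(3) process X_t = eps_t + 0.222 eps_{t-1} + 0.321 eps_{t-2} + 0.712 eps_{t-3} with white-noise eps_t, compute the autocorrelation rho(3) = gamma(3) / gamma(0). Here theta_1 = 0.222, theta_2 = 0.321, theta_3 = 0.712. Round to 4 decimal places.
\rho(3) = 0.4291

For an MA(q) process with theta_0 = 1, the autocovariance is
  gamma(k) = sigma^2 * sum_{i=0..q-k} theta_i * theta_{i+k},
and rho(k) = gamma(k) / gamma(0). Sigma^2 cancels.
  numerator   = (1)*(0.712) = 0.712.
  denominator = (1)^2 + (0.222)^2 + (0.321)^2 + (0.712)^2 = 1.659269.
  rho(3) = 0.712 / 1.659269 = 0.4291.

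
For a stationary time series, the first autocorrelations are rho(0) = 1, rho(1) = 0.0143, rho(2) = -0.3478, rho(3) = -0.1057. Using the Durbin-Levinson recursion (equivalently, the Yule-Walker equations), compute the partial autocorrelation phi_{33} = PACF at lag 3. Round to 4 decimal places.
\phi_{33} = -0.1070

The PACF at lag k is phi_{kk}, the last component of the solution
to the Yule-Walker system G_k phi = r_k where
  (G_k)_{ij} = rho(|i - j|), (r_k)_i = rho(i), i,j = 1..k.
Equivalently, Durbin-Levinson gives phi_{kk} iteratively:
  phi_{11} = rho(1)
  phi_{kk} = [rho(k) - sum_{j=1..k-1} phi_{k-1,j} rho(k-j)]
            / [1 - sum_{j=1..k-1} phi_{k-1,j} rho(j)],
  phi_{k,j} = phi_{k-1,j} - phi_{kk} phi_{k-1,k-j},  j = 1..k-1.
Step k = 1:
  phi_11 = rho(1) = 0.0143.
Step k = 2:
  phi_22 = [rho(2) - phi_11 rho(1)] / [1 - phi_11 rho(1)] = [-0.3478 - (0.0143)(0.0143)] / [1 - (0.0143)(0.0143)]
         = -0.34800449 / 0.99979551 = -0.348076.
  Update: phi_21 = phi_11 - phi_22 phi_11 = 0.0143 - (-0.348076)(0.0143) = 0.019277.
Step k = 3:
  phi_33 = [rho(3) - phi_21 rho(2) - phi_22 rho(1)] / [1 - phi_21 rho(1) - phi_22 rho(2)]
    numerator   = -0.1057 - (0.019277)(-0.3478) - (-0.348076)(0.0143) = -0.09401781
    denominator = 1 - (0.019277)(0.0143) - (-0.348076)(-0.3478) = 0.87866361
  phi_33 = -0.09401781 / 0.87866361 = -0.107.
Therefore phi_{33} = -0.1070.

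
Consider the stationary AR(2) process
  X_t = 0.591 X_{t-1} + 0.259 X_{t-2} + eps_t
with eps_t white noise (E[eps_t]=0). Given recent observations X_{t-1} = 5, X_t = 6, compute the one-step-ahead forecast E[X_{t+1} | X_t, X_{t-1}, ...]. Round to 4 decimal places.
E[X_{t+1} \mid \mathcal F_t] = 4.8410

For an AR(p) model X_t = c + sum_i phi_i X_{t-i} + eps_t, the
one-step-ahead conditional mean is
  E[X_{t+1} | X_t, ...] = c + sum_i phi_i X_{t+1-i}.
Substitute known values:
  E[X_{t+1} | ...] = (0.591) * (6) + (0.259) * (5)
                   = 4.8410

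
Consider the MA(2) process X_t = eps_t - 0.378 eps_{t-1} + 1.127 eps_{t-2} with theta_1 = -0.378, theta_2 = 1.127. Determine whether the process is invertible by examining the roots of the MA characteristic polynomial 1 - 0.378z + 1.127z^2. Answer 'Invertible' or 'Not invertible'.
\text{Not invertible}

The MA(q) characteristic polynomial is P(z) = 1 - 0.378z + 1.127z^2.
Invertibility requires all roots to lie outside the unit circle, i.e. |z| > 1 for every root.
Set 1 + (-0.378) z + (1.127) z^2 = 0, i.e. a z^2 + b z + c = 0 with a = 1.127, b = -0.378, c = 1.
Discriminant D = b^2 - 4ac = (-0.378)^2 - 4*(1.127)*1 = 0.142884 - (4.508) = -4.365116.
D < 0, so the roots are the complex-conjugate pair z = (-b +/- i sqrt(-D)) / (2a) = 0.1677 +/- 0.9269i.
For a conjugate pair |z|^2 = z * conj(z) = (product of roots) = c/a = 1/(1.127) = 0.887311, so |z| = sqrt(0.887311) = 0.942 for both roots.
Moduli of all roots: 0.9420, 0.9420.
All moduli strictly greater than 1? No.
Verdict: Not invertible.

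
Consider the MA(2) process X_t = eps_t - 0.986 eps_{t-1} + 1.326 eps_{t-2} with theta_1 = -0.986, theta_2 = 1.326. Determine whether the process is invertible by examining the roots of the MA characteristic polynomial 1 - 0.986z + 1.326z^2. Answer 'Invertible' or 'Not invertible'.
\text{Not invertible}

The MA(q) characteristic polynomial is P(z) = 1 - 0.986z + 1.326z^2.
Invertibility requires all roots to lie outside the unit circle, i.e. |z| > 1 for every root.
Set 1 + (-0.986) z + (1.326) z^2 = 0, i.e. a z^2 + b z + c = 0 with a = 1.326, b = -0.986, c = 1.
Discriminant D = b^2 - 4ac = (-0.986)^2 - 4*(1.326)*1 = 0.972196 - (5.304) = -4.331804.
D < 0, so the roots are the complex-conjugate pair z = (-b +/- i sqrt(-D)) / (2a) = 0.3718 +/- 0.7848i.
For a conjugate pair |z|^2 = z * conj(z) = (product of roots) = c/a = 1/(1.326) = 0.754148, so |z| = sqrt(0.754148) = 0.8684 for both roots.
Moduli of all roots: 0.8684, 0.8684.
All moduli strictly greater than 1? No.
Verdict: Not invertible.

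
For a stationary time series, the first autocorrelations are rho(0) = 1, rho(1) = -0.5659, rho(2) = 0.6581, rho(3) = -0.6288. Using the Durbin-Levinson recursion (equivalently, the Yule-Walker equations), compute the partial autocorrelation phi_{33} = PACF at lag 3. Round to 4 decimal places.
\phi_{33} = -0.3130

The PACF at lag k is phi_{kk}, the last component of the solution
to the Yule-Walker system G_k phi = r_k where
  (G_k)_{ij} = rho(|i - j|), (r_k)_i = rho(i), i,j = 1..k.
Equivalently, Durbin-Levinson gives phi_{kk} iteratively:
  phi_{11} = rho(1)
  phi_{kk} = [rho(k) - sum_{j=1..k-1} phi_{k-1,j} rho(k-j)]
            / [1 - sum_{j=1..k-1} phi_{k-1,j} rho(j)],
  phi_{k,j} = phi_{k-1,j} - phi_{kk} phi_{k-1,k-j},  j = 1..k-1.
Step k = 1:
  phi_11 = rho(1) = -0.5659.
Step k = 2:
  phi_22 = [rho(2) - phi_11 rho(1)] / [1 - phi_11 rho(1)] = [0.6581 - (-0.5659)(-0.5659)] / [1 - (-0.5659)(-0.5659)]
         = 0.33785719 / 0.67975719 = 0.497026.
  Update: phi_21 = phi_11 - phi_22 phi_11 = -0.5659 - (0.497026)(-0.5659) = -0.284633.
Step k = 3:
  phi_33 = [rho(3) - phi_21 rho(2) - phi_22 rho(1)] / [1 - phi_21 rho(1) - phi_22 rho(2)]
    numerator   = -0.6288 - (-0.284633)(0.6581) - (0.497026)(-0.5659) = -0.16021596
    denominator = 1 - (-0.284633)(-0.5659) - (0.497026)(0.6581) = 0.51183329
  phi_33 = -0.16021596 / 0.51183329 = -0.313.
Therefore phi_{33} = -0.3130.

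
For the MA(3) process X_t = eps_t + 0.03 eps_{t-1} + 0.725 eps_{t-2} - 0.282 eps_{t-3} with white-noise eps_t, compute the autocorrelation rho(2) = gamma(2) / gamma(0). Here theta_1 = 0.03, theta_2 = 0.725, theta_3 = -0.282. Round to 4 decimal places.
\rho(2) = 0.4462

For an MA(q) process with theta_0 = 1, the autocovariance is
  gamma(k) = sigma^2 * sum_{i=0..q-k} theta_i * theta_{i+k},
and rho(k) = gamma(k) / gamma(0). Sigma^2 cancels.
  numerator   = (1)*(0.725) + (0.03)*(-0.282) = 0.71654.
  denominator = (1)^2 + (0.03)^2 + (0.725)^2 + (-0.282)^2 = 1.606049.
  rho(2) = 0.71654 / 1.606049 = 0.4462.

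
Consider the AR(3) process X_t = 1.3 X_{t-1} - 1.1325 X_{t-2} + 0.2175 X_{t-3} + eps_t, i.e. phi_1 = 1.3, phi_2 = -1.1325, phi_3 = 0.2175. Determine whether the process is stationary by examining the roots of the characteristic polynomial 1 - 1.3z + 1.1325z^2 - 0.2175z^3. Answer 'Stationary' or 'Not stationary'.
\text{Stationary}

The AR(p) characteristic polynomial is P(z) = 1 - 1.3z + 1.1325z^2 - 0.2175z^3.
Stationarity requires all roots to lie outside the unit circle, i.e. |z| > 1 for every root.
Degree 3: look for a simple real root z0 first, then factor out (1 - z/z0) and solve the remaining quadratic.
Testing z0 = 4: P(4) = 1 + (-1.3)(4) + (1.1325)(4)^2 + (-0.2175)(4)^3
  = 1 + (-5.2) + (18.12) + (-13.92) = 0.  So z_0 = 4 is a root, |z_0| = 4.
Divide out the factor (1 - 0.25 z) = (1 - z/z0) (since 1/z0 = 0.25):
  P(z) = (1 - 0.25 z)(1 + (-1.05) z + (0.87) z^2)
  [check: z-coef -1.05 - (0.25) = -1.3; z^2-coef 0.87 - (0.25)(-1.05) = 1.1325; z^3-coef -(0.25)(0.87) = -0.2175.]
Remaining roots from the quadratic factor 1 + (-1.05) z + (0.87) z^2:
  Set 1 + (-1.05) z + (0.87) z^2 = 0, i.e. a z^2 + b z + c = 0 with a = 0.87, b = -1.05, c = 1.
  Discriminant D = b^2 - 4ac = (-1.05)^2 - 4*(0.87)*1 = 1.1025 - (3.48) = -2.3775.
  D < 0, so the roots are the complex-conjugate pair z = (-b +/- i sqrt(-D)) / (2a) = 0.6034 +/- 0.8862i.
  For a conjugate pair |z|^2 = z * conj(z) = (product of roots) = c/a = 1/(0.87) = 1.149425, so |z| = sqrt(1.149425) = 1.0721 for both roots.
Moduli of all roots: 4.0000, 1.0721, 1.0721.
All moduli strictly greater than 1? Yes.
Verdict: Stationary.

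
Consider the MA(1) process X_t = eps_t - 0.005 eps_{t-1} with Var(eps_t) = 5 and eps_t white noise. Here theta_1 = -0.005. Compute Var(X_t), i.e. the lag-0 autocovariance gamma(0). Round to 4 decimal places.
\gamma(0) = 5.0001

For an MA(q) process X_t = eps_t + sum_i theta_i eps_{t-i} with
Var(eps_t) = sigma^2, the variance is
  gamma(0) = sigma^2 * (1 + sum_i theta_i^2).
  sum_i theta_i^2 = (-0.005)^2 = 0.000025.
  gamma(0) = 5 * (1 + 0.000025) = 5 * 1.000025 = 5.000125, which rounds to 5.0001.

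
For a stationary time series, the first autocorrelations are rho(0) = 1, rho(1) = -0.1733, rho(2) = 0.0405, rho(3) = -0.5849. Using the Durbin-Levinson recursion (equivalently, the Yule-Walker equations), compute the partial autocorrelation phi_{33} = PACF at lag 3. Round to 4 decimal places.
\phi_{33} = -0.5940

The PACF at lag k is phi_{kk}, the last component of the solution
to the Yule-Walker system G_k phi = r_k where
  (G_k)_{ij} = rho(|i - j|), (r_k)_i = rho(i), i,j = 1..k.
Equivalently, Durbin-Levinson gives phi_{kk} iteratively:
  phi_{11} = rho(1)
  phi_{kk} = [rho(k) - sum_{j=1..k-1} phi_{k-1,j} rho(k-j)]
            / [1 - sum_{j=1..k-1} phi_{k-1,j} rho(j)],
  phi_{k,j} = phi_{k-1,j} - phi_{kk} phi_{k-1,k-j},  j = 1..k-1.
Step k = 1:
  phi_11 = rho(1) = -0.1733.
Step k = 2:
  phi_22 = [rho(2) - phi_11 rho(1)] / [1 - phi_11 rho(1)] = [0.0405 - (-0.1733)(-0.1733)] / [1 - (-0.1733)(-0.1733)]
         = 0.01046711 / 0.96996711 = 0.010791.
  Update: phi_21 = phi_11 - phi_22 phi_11 = -0.1733 - (0.010791)(-0.1733) = -0.17143.
Step k = 3:
  phi_33 = [rho(3) - phi_21 rho(2) - phi_22 rho(1)] / [1 - phi_21 rho(1) - phi_22 rho(2)]
    numerator   = -0.5849 - (-0.17143)(0.0405) - (0.010791)(-0.1733) = -0.57608697
    denominator = 1 - (-0.17143)(-0.1733) - (0.010791)(0.0405) = 0.96985416
  phi_33 = -0.57608697 / 0.96985416 = -0.594.
Therefore phi_{33} = -0.5940.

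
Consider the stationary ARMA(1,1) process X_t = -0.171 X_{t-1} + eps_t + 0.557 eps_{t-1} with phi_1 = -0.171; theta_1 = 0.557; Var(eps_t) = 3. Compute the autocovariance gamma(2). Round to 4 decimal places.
\gamma(2) = -0.1846

Multiply the model equation by X_{t-k} and take expectations. With theta_0 = psi_0 = 1 and psi_j the MA(infinity) weights, this gives
  gamma(k) - sum_i phi_i gamma(k-i) = c_k,
  c_k = sigma^2 * sum_{j=k..q} theta_j psi_{j-k}   (c_k = 0 for k > q),
using gamma(-m) = gamma(m).
psi-weights needed (psi_j = theta_j + sum_i phi_i psi_{j-i}):
  psi_1 = theta_1 + phi_1 = 0.557 + (-0.171) = 0.386
Right-hand sides:
  c_0 = sigma^2 (1 + theta_1 psi_1) = 3 * (1 + (0.557)(0.386)) = 3 * 1.215002 = 3.645006
  c_1 = sigma^2 theta_1 = 3 * (0.557) = 1.671
  c_2 = 0
Equations for k = 0 and k = 1 (AR order 1):
  gamma(0) = phi_1 gamma(1) + c_0
  gamma(1) = phi_1 gamma(0) + c_1
Substituting the second into the first: gamma(0) (1 - phi_1^2) = c_0 + phi_1 c_1, so
  gamma(0) = (c_0 + phi_1 c_1) / (1 - phi_1^2) = (3.645006 + (-0.171)(1.671)) / (1 - (-0.171)^2) = 3.359265 / 0.970759 = 3.460452.
  gamma(1) = phi_1 gamma(0) + c_1 = (-0.171)(3.460452) + (1.671) = 1.079263.
For k = 2 (> q): gamma(2) = phi_1 gamma(1) = (-0.171)(1.079263) = -0.184554.
Therefore gamma(2) = -0.1846 (to 4 decimal places).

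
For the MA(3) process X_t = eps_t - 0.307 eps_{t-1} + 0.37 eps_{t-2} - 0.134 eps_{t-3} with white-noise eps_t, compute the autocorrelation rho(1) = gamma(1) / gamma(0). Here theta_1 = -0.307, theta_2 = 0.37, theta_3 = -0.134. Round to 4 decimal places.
\rho(1) = -0.3764

For an MA(q) process with theta_0 = 1, the autocovariance is
  gamma(k) = sigma^2 * sum_{i=0..q-k} theta_i * theta_{i+k},
and rho(k) = gamma(k) / gamma(0). Sigma^2 cancels.
  numerator   = (1)*(-0.307) + (-0.307)*(0.37) + (0.37)*(-0.134) = -0.47017.
  denominator = (1)^2 + (-0.307)^2 + (0.37)^2 + (-0.134)^2 = 1.249105.
  rho(1) = -0.47017 / 1.249105 = -0.3764.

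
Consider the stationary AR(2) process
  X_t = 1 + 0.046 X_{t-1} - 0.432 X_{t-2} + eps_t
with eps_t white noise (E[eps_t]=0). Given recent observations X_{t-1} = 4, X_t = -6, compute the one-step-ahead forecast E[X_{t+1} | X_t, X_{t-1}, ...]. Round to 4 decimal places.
E[X_{t+1} \mid \mathcal F_t] = -1.0040

For an AR(p) model X_t = c + sum_i phi_i X_{t-i} + eps_t, the
one-step-ahead conditional mean is
  E[X_{t+1} | X_t, ...] = c + sum_i phi_i X_{t+1-i}.
Substitute known values:
  E[X_{t+1} | ...] = 1 + (0.046) * (-6) + (-0.432) * (4)
                   = -1.0040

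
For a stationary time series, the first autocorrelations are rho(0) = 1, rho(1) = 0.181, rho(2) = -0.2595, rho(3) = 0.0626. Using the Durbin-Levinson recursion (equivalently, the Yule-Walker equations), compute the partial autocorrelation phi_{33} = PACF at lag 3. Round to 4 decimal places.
\phi_{33} = 0.2030

The PACF at lag k is phi_{kk}, the last component of the solution
to the Yule-Walker system G_k phi = r_k where
  (G_k)_{ij} = rho(|i - j|), (r_k)_i = rho(i), i,j = 1..k.
Equivalently, Durbin-Levinson gives phi_{kk} iteratively:
  phi_{11} = rho(1)
  phi_{kk} = [rho(k) - sum_{j=1..k-1} phi_{k-1,j} rho(k-j)]
            / [1 - sum_{j=1..k-1} phi_{k-1,j} rho(j)],
  phi_{k,j} = phi_{k-1,j} - phi_{kk} phi_{k-1,k-j},  j = 1..k-1.
Step k = 1:
  phi_11 = rho(1) = 0.181.
Step k = 2:
  phi_22 = [rho(2) - phi_11 rho(1)] / [1 - phi_11 rho(1)] = [-0.2595 - (0.181)(0.181)] / [1 - (0.181)(0.181)]
         = -0.292261 / 0.967239 = -0.30216.
  Update: phi_21 = phi_11 - phi_22 phi_11 = 0.181 - (-0.30216)(0.181) = 0.235691.
Step k = 3:
  phi_33 = [rho(3) - phi_21 rho(2) - phi_22 rho(1)] / [1 - phi_21 rho(1) - phi_22 rho(2)]
    numerator   = 0.0626 - (0.235691)(-0.2595) - (-0.30216)(0.181) = 0.17845278
    denominator = 1 - (0.235691)(0.181) - (-0.30216)(-0.2595) = 0.8789294
  phi_33 = 0.17845278 / 0.8789294 = 0.203.
Therefore phi_{33} = 0.2030.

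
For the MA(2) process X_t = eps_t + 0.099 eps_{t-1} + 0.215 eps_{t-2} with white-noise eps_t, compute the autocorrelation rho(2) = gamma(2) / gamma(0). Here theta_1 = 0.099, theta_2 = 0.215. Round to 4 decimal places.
\rho(2) = 0.2036

For an MA(q) process with theta_0 = 1, the autocovariance is
  gamma(k) = sigma^2 * sum_{i=0..q-k} theta_i * theta_{i+k},
and rho(k) = gamma(k) / gamma(0). Sigma^2 cancels.
  numerator   = (1)*(0.215) = 0.215.
  denominator = (1)^2 + (0.099)^2 + (0.215)^2 = 1.056026.
  rho(2) = 0.215 / 1.056026 = 0.2036.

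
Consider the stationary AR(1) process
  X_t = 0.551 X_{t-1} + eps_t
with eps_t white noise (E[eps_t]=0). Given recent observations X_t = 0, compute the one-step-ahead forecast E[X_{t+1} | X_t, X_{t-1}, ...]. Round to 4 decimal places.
E[X_{t+1} \mid \mathcal F_t] = 0.0000

For an AR(p) model X_t = c + sum_i phi_i X_{t-i} + eps_t, the
one-step-ahead conditional mean is
  E[X_{t+1} | X_t, ...] = c + sum_i phi_i X_{t+1-i}.
Substitute known values:
  E[X_{t+1} | ...] = (0.551) * (0)
                   = 0.0000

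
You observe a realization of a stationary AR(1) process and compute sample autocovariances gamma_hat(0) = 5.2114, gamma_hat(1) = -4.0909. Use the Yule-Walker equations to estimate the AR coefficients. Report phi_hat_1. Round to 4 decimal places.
\hat\phi_{1} = -0.7850

The Yule-Walker equations for an AR(p) process read, in matrix form,
  Gamma_p phi = r_p,   with   (Gamma_p)_{ij} = gamma(|i - j|),
                       (r_p)_i = gamma(i),   i,j = 1..p.
Substitute the sample gammas (Toeplitz matrix and right-hand side of size 1):
  Gamma_p = [[5.2114]]
  r_p     = [-4.0909]
With p = 1 this is the single equation gamma(0) phi_1 = gamma(1):
  phi_hat_1 = gamma(1) / gamma(0) = -4.0909 / 5.2114 = -0.7850.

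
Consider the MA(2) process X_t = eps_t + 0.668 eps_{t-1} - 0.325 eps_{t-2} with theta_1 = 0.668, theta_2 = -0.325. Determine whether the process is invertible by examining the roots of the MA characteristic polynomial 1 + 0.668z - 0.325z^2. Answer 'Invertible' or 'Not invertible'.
\text{Invertible}

The MA(q) characteristic polynomial is P(z) = 1 + 0.668z - 0.325z^2.
Invertibility requires all roots to lie outside the unit circle, i.e. |z| > 1 for every root.
Set 1 + (0.668) z + (-0.325) z^2 = 0, i.e. a z^2 + b z + c = 0 with a = -0.325, b = 0.668, c = 1.
Discriminant D = b^2 - 4ac = (0.668)^2 - 4*(-0.325)*1 = 0.446224 - (-1.3) = 1.746224.
D >= 0, so the roots are real: z = (-b +/- sqrt(D)) / (2a) = (-0.668 +/- 1.321448) / (-0.65).
  z_1 = (-0.668 + 1.321448) / (-0.65) = -1.0053,   |z_1| = 1.0053.
  z_2 = (-0.668 - 1.321448) / (-0.65) = 3.0607,   |z_2| = 3.0607.
Moduli of all roots: 1.0053, 3.0607.
All moduli strictly greater than 1? Yes.
Verdict: Invertible.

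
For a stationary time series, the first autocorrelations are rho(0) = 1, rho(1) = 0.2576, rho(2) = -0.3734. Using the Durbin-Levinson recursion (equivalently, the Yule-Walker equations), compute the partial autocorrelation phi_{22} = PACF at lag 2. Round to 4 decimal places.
\phi_{22} = -0.4710

The PACF at lag k is phi_{kk}, the last component of the solution
to the Yule-Walker system G_k phi = r_k where
  (G_k)_{ij} = rho(|i - j|), (r_k)_i = rho(i), i,j = 1..k.
Equivalently, Durbin-Levinson gives phi_{kk} iteratively:
  phi_{11} = rho(1)
  phi_{kk} = [rho(k) - sum_{j=1..k-1} phi_{k-1,j} rho(k-j)]
            / [1 - sum_{j=1..k-1} phi_{k-1,j} rho(j)],
  phi_{k,j} = phi_{k-1,j} - phi_{kk} phi_{k-1,k-j},  j = 1..k-1.
Step k = 1:
  phi_11 = rho(1) = 0.2576.
Step k = 2:
  phi_22 = [rho(2) - phi_11 rho(1)] / [1 - phi_11 rho(1)] = [-0.3734 - (0.2576)(0.2576)] / [1 - (0.2576)(0.2576)]
         = -0.43975776 / 0.93364224 = -0.471.
Therefore phi_{22} = -0.4710.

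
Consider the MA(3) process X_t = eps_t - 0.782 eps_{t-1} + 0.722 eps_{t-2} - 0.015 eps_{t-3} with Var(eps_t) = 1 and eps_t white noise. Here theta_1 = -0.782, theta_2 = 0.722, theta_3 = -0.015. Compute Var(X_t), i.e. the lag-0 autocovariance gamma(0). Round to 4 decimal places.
\gamma(0) = 2.1330

For an MA(q) process X_t = eps_t + sum_i theta_i eps_{t-i} with
Var(eps_t) = sigma^2, the variance is
  gamma(0) = sigma^2 * (1 + sum_i theta_i^2).
  sum_i theta_i^2 = (-0.782)^2 + (0.722)^2 + (-0.015)^2 = 0.611524 + 0.521284 + 0.000225 = 1.133033.
  gamma(0) = 1 * (1 + 1.133033) = 1 * 2.133033 = 2.133033, which rounds to 2.1330.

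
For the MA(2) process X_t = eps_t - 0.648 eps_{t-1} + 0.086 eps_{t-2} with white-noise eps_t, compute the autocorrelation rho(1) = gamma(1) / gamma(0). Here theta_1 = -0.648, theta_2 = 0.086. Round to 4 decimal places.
\rho(1) = -0.4930

For an MA(q) process with theta_0 = 1, the autocovariance is
  gamma(k) = sigma^2 * sum_{i=0..q-k} theta_i * theta_{i+k},
and rho(k) = gamma(k) / gamma(0). Sigma^2 cancels.
  numerator   = (1)*(-0.648) + (-0.648)*(0.086) = -0.703728.
  denominator = (1)^2 + (-0.648)^2 + (0.086)^2 = 1.4273.
  rho(1) = -0.703728 / 1.4273 = -0.4930.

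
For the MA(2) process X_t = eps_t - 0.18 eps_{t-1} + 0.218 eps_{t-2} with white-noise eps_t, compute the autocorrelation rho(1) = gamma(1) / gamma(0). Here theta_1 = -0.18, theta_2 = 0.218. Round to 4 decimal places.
\rho(1) = -0.2030

For an MA(q) process with theta_0 = 1, the autocovariance is
  gamma(k) = sigma^2 * sum_{i=0..q-k} theta_i * theta_{i+k},
and rho(k) = gamma(k) / gamma(0). Sigma^2 cancels.
  numerator   = (1)*(-0.18) + (-0.18)*(0.218) = -0.21924.
  denominator = (1)^2 + (-0.18)^2 + (0.218)^2 = 1.079924.
  rho(1) = -0.21924 / 1.079924 = -0.2030.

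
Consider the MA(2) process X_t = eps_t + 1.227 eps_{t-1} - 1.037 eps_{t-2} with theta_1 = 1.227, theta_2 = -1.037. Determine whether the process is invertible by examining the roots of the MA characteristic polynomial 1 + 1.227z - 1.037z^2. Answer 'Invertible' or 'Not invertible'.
\text{Not invertible}

The MA(q) characteristic polynomial is P(z) = 1 + 1.227z - 1.037z^2.
Invertibility requires all roots to lie outside the unit circle, i.e. |z| > 1 for every root.
Set 1 + (1.227) z + (-1.037) z^2 = 0, i.e. a z^2 + b z + c = 0 with a = -1.037, b = 1.227, c = 1.
Discriminant D = b^2 - 4ac = (1.227)^2 - 4*(-1.037)*1 = 1.505529 - (-4.148) = 5.653529.
D >= 0, so the roots are real: z = (-b +/- sqrt(D)) / (2a) = (-1.227 +/- 2.377715) / (-2.074).
  z_1 = (-1.227 + 2.377715) / (-2.074) = -0.5548,   |z_1| = 0.5548.
  z_2 = (-1.227 - 2.377715) / (-2.074) = 1.738,   |z_2| = 1.738.
Moduli of all roots: 0.5548, 1.7380.
All moduli strictly greater than 1? No.
Verdict: Not invertible.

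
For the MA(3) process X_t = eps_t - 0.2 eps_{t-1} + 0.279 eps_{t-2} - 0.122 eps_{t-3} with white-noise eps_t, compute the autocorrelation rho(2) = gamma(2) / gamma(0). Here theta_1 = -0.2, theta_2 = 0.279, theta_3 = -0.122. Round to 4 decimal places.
\rho(2) = 0.2678

For an MA(q) process with theta_0 = 1, the autocovariance is
  gamma(k) = sigma^2 * sum_{i=0..q-k} theta_i * theta_{i+k},
and rho(k) = gamma(k) / gamma(0). Sigma^2 cancels.
  numerator   = (1)*(0.279) + (-0.2)*(-0.122) = 0.3034.
  denominator = (1)^2 + (-0.2)^2 + (0.279)^2 + (-0.122)^2 = 1.132725.
  rho(2) = 0.3034 / 1.132725 = 0.2678.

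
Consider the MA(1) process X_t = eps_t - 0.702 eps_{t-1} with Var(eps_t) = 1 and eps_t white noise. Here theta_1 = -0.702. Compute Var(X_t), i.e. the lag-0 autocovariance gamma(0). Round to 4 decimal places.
\gamma(0) = 1.4928

For an MA(q) process X_t = eps_t + sum_i theta_i eps_{t-i} with
Var(eps_t) = sigma^2, the variance is
  gamma(0) = sigma^2 * (1 + sum_i theta_i^2).
  sum_i theta_i^2 = (-0.702)^2 = 0.492804.
  gamma(0) = 1 * (1 + 0.492804) = 1 * 1.492804 = 1.492804, which rounds to 1.4928.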